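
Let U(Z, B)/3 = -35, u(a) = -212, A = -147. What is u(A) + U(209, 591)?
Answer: -317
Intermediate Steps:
U(Z, B) = -105 (U(Z, B) = 3*(-35) = -105)
u(A) + U(209, 591) = -212 - 105 = -317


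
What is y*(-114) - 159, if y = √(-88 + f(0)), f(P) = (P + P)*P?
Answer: -159 - 228*I*√22 ≈ -159.0 - 1069.4*I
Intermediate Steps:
f(P) = 2*P² (f(P) = (2*P)*P = 2*P²)
y = 2*I*√22 (y = √(-88 + 2*0²) = √(-88 + 2*0) = √(-88 + 0) = √(-88) = 2*I*√22 ≈ 9.3808*I)
y*(-114) - 159 = (2*I*√22)*(-114) - 159 = -228*I*√22 - 159 = -159 - 228*I*√22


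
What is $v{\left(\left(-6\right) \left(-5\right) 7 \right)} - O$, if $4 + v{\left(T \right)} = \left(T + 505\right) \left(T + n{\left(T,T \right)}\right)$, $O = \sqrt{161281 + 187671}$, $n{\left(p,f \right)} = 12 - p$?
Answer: $8576 - 2 \sqrt{87238} \approx 7985.3$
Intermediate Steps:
$O = 2 \sqrt{87238}$ ($O = \sqrt{348952} = 2 \sqrt{87238} \approx 590.72$)
$v{\left(T \right)} = 6056 + 12 T$ ($v{\left(T \right)} = -4 + \left(T + 505\right) \left(T - \left(-12 + T\right)\right) = -4 + \left(505 + T\right) 12 = -4 + \left(6060 + 12 T\right) = 6056 + 12 T$)
$v{\left(\left(-6\right) \left(-5\right) 7 \right)} - O = \left(6056 + 12 \left(-6\right) \left(-5\right) 7\right) - 2 \sqrt{87238} = \left(6056 + 12 \cdot 30 \cdot 7\right) - 2 \sqrt{87238} = \left(6056 + 12 \cdot 210\right) - 2 \sqrt{87238} = \left(6056 + 2520\right) - 2 \sqrt{87238} = 8576 - 2 \sqrt{87238}$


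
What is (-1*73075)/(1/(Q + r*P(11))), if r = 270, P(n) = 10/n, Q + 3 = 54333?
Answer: -43869114750/11 ≈ -3.9881e+9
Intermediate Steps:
Q = 54330 (Q = -3 + 54333 = 54330)
(-1*73075)/(1/(Q + r*P(11))) = (-1*73075)/(1/(54330 + 270*(10/11))) = -73075/(1/(54330 + 270*(10*(1/11)))) = -73075/(1/(54330 + 270*(10/11))) = -73075/(1/(54330 + 2700/11)) = -73075/(1/(600330/11)) = -73075/11/600330 = -73075*600330/11 = -43869114750/11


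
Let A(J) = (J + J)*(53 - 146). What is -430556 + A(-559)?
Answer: -326582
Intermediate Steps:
A(J) = -186*J (A(J) = (2*J)*(-93) = -186*J)
-430556 + A(-559) = -430556 - 186*(-559) = -430556 + 103974 = -326582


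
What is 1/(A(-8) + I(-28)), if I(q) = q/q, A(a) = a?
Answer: -⅐ ≈ -0.14286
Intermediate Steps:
I(q) = 1
1/(A(-8) + I(-28)) = 1/(-8 + 1) = 1/(-7) = -⅐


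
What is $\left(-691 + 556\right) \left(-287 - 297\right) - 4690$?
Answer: $74150$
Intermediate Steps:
$\left(-691 + 556\right) \left(-287 - 297\right) - 4690 = \left(-135\right) \left(-584\right) - 4690 = 78840 - 4690 = 74150$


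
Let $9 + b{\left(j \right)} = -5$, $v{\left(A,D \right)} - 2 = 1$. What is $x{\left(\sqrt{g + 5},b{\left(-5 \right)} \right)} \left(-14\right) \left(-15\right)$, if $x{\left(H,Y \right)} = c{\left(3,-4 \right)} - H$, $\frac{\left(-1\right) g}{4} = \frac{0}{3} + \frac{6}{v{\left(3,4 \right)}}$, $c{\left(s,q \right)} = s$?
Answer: $630 - 210 i \sqrt{3} \approx 630.0 - 363.73 i$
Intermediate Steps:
$v{\left(A,D \right)} = 3$ ($v{\left(A,D \right)} = 2 + 1 = 3$)
$b{\left(j \right)} = -14$ ($b{\left(j \right)} = -9 - 5 = -14$)
$g = -8$ ($g = - 4 \left(\frac{0}{3} + \frac{6}{3}\right) = - 4 \left(0 \cdot \frac{1}{3} + 6 \cdot \frac{1}{3}\right) = - 4 \left(0 + 2\right) = \left(-4\right) 2 = -8$)
$x{\left(H,Y \right)} = 3 - H$
$x{\left(\sqrt{g + 5},b{\left(-5 \right)} \right)} \left(-14\right) \left(-15\right) = \left(3 - \sqrt{-8 + 5}\right) \left(-14\right) \left(-15\right) = \left(3 - \sqrt{-3}\right) \left(-14\right) \left(-15\right) = \left(3 - i \sqrt{3}\right) \left(-14\right) \left(-15\right) = \left(-42 + 14 i \sqrt{3}\right) \left(-15\right) = 630 - 210 i \sqrt{3}$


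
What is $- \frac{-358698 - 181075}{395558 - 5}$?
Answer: $\frac{539773}{395553} \approx 1.3646$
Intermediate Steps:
$- \frac{-358698 - 181075}{395558 - 5} = - \frac{-539773}{395553} = \left(-1\right) \left(- \frac{539773}{395553}\right) = \frac{539773}{395553}$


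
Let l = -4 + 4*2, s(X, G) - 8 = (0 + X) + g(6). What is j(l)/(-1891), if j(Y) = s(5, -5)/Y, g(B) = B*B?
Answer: -49/7564 ≈ -0.0064781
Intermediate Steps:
g(B) = B**2
s(X, G) = 44 + X (s(X, G) = 8 + ((0 + X) + 6**2) = 8 + (X + 36) = 8 + (36 + X) = 44 + X)
l = 4 (l = -4 + 8 = 4)
j(Y) = 49/Y (j(Y) = (44 + 5)/Y = 49/Y)
j(l)/(-1891) = (49/4)/(-1891) = (49*(1/4))*(-1/1891) = (49/4)*(-1/1891) = -49/7564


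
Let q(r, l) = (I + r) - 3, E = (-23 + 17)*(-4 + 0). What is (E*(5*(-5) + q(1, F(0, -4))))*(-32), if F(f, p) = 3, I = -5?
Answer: 24576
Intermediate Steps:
E = 24 (E = -6*(-4) = 24)
q(r, l) = -8 + r (q(r, l) = (-5 + r) - 3 = -8 + r)
(E*(5*(-5) + q(1, F(0, -4))))*(-32) = (24*(5*(-5) + (-8 + 1)))*(-32) = (24*(-25 - 7))*(-32) = (24*(-32))*(-32) = -768*(-32) = 24576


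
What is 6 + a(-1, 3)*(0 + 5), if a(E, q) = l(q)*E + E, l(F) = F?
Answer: -14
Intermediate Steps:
a(E, q) = E + E*q (a(E, q) = q*E + E = E*q + E = E + E*q)
6 + a(-1, 3)*(0 + 5) = 6 + (-(1 + 3))*(0 + 5) = 6 - 1*4*5 = 6 - 4*5 = 6 - 20 = -14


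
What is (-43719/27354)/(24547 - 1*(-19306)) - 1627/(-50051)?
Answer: 649829247835/20012975134354 ≈ 0.032470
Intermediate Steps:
(-43719/27354)/(24547 - 1*(-19306)) - 1627/(-50051) = (-43719*1/27354)/(24547 + 19306) - 1627*(-1/50051) = -14573/9118/43853 + 1627/50051 = -14573/9118*1/43853 + 1627/50051 = -14573/399851654 + 1627/50051 = 649829247835/20012975134354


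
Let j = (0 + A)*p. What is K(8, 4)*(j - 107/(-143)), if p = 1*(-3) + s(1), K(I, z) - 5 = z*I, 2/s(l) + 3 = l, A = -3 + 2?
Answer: 25123/143 ≈ 175.69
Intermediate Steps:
A = -1
s(l) = 2/(-3 + l)
K(I, z) = 5 + I*z (K(I, z) = 5 + z*I = 5 + I*z)
p = -4 (p = 1*(-3) + 2/(-3 + 1) = -3 + 2/(-2) = -3 + 2*(-½) = -3 - 1 = -4)
j = 4 (j = (0 - 1)*(-4) = -1*(-4) = 4)
K(8, 4)*(j - 107/(-143)) = (5 + 8*4)*(4 - 107/(-143)) = (5 + 32)*(4 - 107*(-1/143)) = 37*(4 + 107/143) = 37*(679/143) = 25123/143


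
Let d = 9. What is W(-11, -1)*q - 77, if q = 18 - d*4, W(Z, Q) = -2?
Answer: -41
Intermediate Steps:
q = -18 (q = 18 - 9*4 = 18 - 1*36 = 18 - 36 = -18)
W(-11, -1)*q - 77 = -2*(-18) - 77 = 36 - 77 = -41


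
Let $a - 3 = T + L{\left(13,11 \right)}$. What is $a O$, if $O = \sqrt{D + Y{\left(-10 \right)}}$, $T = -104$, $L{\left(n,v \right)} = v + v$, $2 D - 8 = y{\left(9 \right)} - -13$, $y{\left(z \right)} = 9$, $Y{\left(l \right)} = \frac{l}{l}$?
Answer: $-316$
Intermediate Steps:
$Y{\left(l \right)} = 1$
$D = 15$ ($D = 4 + \frac{9 - -13}{2} = 4 + \frac{9 + 13}{2} = 4 + \frac{1}{2} \cdot 22 = 4 + 11 = 15$)
$L{\left(n,v \right)} = 2 v$
$O = 4$ ($O = \sqrt{15 + 1} = \sqrt{16} = 4$)
$a = -79$ ($a = 3 + \left(-104 + 2 \cdot 11\right) = 3 + \left(-104 + 22\right) = 3 - 82 = -79$)
$a O = \left(-79\right) 4 = -316$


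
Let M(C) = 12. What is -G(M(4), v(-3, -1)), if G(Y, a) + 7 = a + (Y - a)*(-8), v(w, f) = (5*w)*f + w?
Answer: -5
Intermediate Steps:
v(w, f) = w + 5*f*w (v(w, f) = 5*f*w + w = w + 5*f*w)
G(Y, a) = -7 - 8*Y + 9*a (G(Y, a) = -7 + (a + (Y - a)*(-8)) = -7 + (a + (-8*Y + 8*a)) = -7 + (-8*Y + 9*a) = -7 - 8*Y + 9*a)
-G(M(4), v(-3, -1)) = -(-7 - 8*12 + 9*(-3*(1 + 5*(-1)))) = -(-7 - 96 + 9*(-3*(1 - 5))) = -(-7 - 96 + 9*(-3*(-4))) = -(-7 - 96 + 9*12) = -(-7 - 96 + 108) = -1*5 = -5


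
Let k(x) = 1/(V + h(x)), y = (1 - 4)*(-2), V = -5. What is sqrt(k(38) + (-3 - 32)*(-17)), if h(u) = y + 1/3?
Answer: sqrt(2383)/2 ≈ 24.408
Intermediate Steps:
y = 6 (y = -3*(-2) = 6)
h(u) = 19/3 (h(u) = 6 + 1/3 = 19/3)
k(x) = 3/4 (k(x) = 1/(-5 + 19/3) = 1/(4/3) = 3/4)
sqrt(k(38) + (-3 - 32)*(-17)) = sqrt(3/4 + (-3 - 32)*(-17)) = sqrt(3/4 - 35*(-17)) = sqrt(3/4 + 595) = sqrt(2383/4) = sqrt(2383)/2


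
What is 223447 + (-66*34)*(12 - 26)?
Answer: 254863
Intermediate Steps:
223447 + (-66*34)*(12 - 26) = 223447 - 2244*(-14) = 223447 + 31416 = 254863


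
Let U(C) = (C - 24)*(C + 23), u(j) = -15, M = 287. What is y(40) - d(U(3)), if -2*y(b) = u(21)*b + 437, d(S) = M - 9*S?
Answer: -10239/2 ≈ -5119.5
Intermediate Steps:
U(C) = (-24 + C)*(23 + C)
d(S) = 287 - 9*S
y(b) = -437/2 + 15*b/2 (y(b) = -(-15*b + 437)/2 = -(437 - 15*b)/2 = -437/2 + 15*b/2)
y(40) - d(U(3)) = (-437/2 + (15/2)*40) - (287 - 9*(-552 + 3**2 - 1*3)) = (-437/2 + 300) - (287 - 9*(-552 + 9 - 3)) = 163/2 - (287 - 9*(-546)) = 163/2 - (287 + 4914) = 163/2 - 1*5201 = 163/2 - 5201 = -10239/2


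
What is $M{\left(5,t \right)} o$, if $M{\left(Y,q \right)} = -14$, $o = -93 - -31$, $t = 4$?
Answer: $868$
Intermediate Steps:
$o = -62$ ($o = -93 + 31 = -62$)
$M{\left(5,t \right)} o = \left(-14\right) \left(-62\right) = 868$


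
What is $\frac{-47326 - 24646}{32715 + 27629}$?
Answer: $- \frac{947}{794} \approx -1.1927$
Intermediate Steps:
$\frac{-47326 - 24646}{32715 + 27629} = - \frac{71972}{60344} = \left(-71972\right) \frac{1}{60344} = - \frac{947}{794}$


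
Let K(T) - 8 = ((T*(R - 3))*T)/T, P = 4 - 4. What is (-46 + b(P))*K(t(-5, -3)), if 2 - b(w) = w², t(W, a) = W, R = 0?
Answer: -1012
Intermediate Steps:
P = 0
K(T) = 8 - 3*T (K(T) = 8 + ((T*(0 - 3))*T)/T = 8 + ((T*(-3))*T)/T = 8 + ((-3*T)*T)/T = 8 + (-3*T²)/T = 8 - 3*T)
b(w) = 2 - w²
(-46 + b(P))*K(t(-5, -3)) = (-46 + (2 - 1*0²))*(8 - 3*(-5)) = (-46 + (2 - 1*0))*(8 + 15) = (-46 + (2 + 0))*23 = (-46 + 2)*23 = -44*23 = -1012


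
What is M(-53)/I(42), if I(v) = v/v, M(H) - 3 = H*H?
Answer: 2812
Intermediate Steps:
M(H) = 3 + H² (M(H) = 3 + H*H = 3 + H²)
I(v) = 1
M(-53)/I(42) = (3 + (-53)²)/1 = (3 + 2809)*1 = 2812*1 = 2812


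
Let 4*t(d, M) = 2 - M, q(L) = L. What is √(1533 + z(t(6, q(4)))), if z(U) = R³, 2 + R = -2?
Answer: √1469 ≈ 38.328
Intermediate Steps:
t(d, M) = ½ - M/4 (t(d, M) = (2 - M)/4 = ½ - M/4)
R = -4 (R = -2 - 2 = -4)
z(U) = -64 (z(U) = (-4)³ = -64)
√(1533 + z(t(6, q(4)))) = √(1533 - 64) = √1469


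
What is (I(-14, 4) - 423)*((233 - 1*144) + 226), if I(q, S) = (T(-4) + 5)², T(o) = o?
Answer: -132930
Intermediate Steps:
I(q, S) = 1 (I(q, S) = (-4 + 5)² = 1² = 1)
(I(-14, 4) - 423)*((233 - 1*144) + 226) = (1 - 423)*((233 - 1*144) + 226) = -422*((233 - 144) + 226) = -422*(89 + 226) = -422*315 = -132930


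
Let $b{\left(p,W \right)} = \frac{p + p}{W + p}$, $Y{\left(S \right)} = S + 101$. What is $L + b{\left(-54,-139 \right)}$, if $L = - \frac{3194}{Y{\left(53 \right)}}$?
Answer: $- \frac{299905}{14861} \approx -20.181$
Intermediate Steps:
$Y{\left(S \right)} = 101 + S$
$b{\left(p,W \right)} = \frac{2 p}{W + p}$
$L = - \frac{1597}{77}$ ($L = - \frac{3194}{101 + 53} = - \frac{3194}{154} = \left(-3194\right) \frac{1}{154} = - \frac{1597}{77} \approx -20.74$)
$L + b{\left(-54,-139 \right)} = - \frac{1597}{77} + 2 \left(-54\right) \frac{1}{-139 - 54} = - \frac{1597}{77} + 2 \left(-54\right) \frac{1}{-193} = - \frac{1597}{77} + 2 \left(-54\right) \left(- \frac{1}{193}\right) = - \frac{1597}{77} + \frac{108}{193} = - \frac{299905}{14861}$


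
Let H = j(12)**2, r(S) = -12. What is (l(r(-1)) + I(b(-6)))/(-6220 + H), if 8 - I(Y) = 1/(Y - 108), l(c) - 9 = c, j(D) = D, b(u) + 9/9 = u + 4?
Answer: -139/168609 ≈ -0.00082439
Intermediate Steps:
b(u) = 3 + u (b(u) = -1 + (u + 4) = -1 + (4 + u) = 3 + u)
l(c) = 9 + c
H = 144 (H = 12**2 = 144)
I(Y) = 8 - 1/(-108 + Y) (I(Y) = 8 - 1/(Y - 108) = 8 - 1/(-108 + Y))
(l(r(-1)) + I(b(-6)))/(-6220 + H) = ((9 - 12) + (-865 + 8*(3 - 6))/(-108 + (3 - 6)))/(-6220 + 144) = (-3 + (-865 + 8*(-3))/(-108 - 3))/(-6076) = (-3 + (-865 - 24)/(-111))*(-1/6076) = (-3 - 1/111*(-889))*(-1/6076) = (-3 + 889/111)*(-1/6076) = (556/111)*(-1/6076) = -139/168609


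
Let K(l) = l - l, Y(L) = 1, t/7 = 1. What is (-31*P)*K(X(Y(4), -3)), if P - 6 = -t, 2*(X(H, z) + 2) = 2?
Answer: 0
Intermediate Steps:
t = 7 (t = 7*1 = 7)
X(H, z) = -1 (X(H, z) = -2 + (1/2)*2 = -2 + 1 = -1)
K(l) = 0
P = -1 (P = 6 - 1*7 = 6 - 7 = -1)
(-31*P)*K(X(Y(4), -3)) = -31*(-1)*0 = 31*0 = 0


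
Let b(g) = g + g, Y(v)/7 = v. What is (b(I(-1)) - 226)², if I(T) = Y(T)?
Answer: 57600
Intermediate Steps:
Y(v) = 7*v
I(T) = 7*T
b(g) = 2*g
(b(I(-1)) - 226)² = (2*(7*(-1)) - 226)² = (2*(-7) - 226)² = (-14 - 226)² = (-240)² = 57600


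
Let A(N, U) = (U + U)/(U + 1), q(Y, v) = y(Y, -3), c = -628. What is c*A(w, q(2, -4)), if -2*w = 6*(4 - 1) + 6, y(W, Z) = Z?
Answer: -1884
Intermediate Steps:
w = -12 (w = -(6*(4 - 1) + 6)/2 = -(6*3 + 6)/2 = -(18 + 6)/2 = -½*24 = -12)
q(Y, v) = -3
A(N, U) = 2*U/(1 + U) (A(N, U) = (2*U)/(1 + U) = 2*U/(1 + U))
c*A(w, q(2, -4)) = -1256*(-3)/(1 - 3) = -1256*(-3)/(-2) = -1256*(-3)*(-1)/2 = -628*3 = -1884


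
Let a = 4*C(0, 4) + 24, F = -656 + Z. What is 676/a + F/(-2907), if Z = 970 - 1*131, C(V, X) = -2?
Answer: 163517/3876 ≈ 42.187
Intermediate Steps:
Z = 839 (Z = 970 - 131 = 839)
F = 183 (F = -656 + 839 = 183)
a = 16 (a = 4*(-2) + 24 = -8 + 24 = 16)
676/a + F/(-2907) = 676/16 + 183/(-2907) = 676*(1/16) + 183*(-1/2907) = 169/4 - 61/969 = 163517/3876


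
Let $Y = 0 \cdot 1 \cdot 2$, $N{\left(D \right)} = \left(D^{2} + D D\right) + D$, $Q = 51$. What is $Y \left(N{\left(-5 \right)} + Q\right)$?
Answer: $0$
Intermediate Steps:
$N{\left(D \right)} = D + 2 D^{2}$ ($N{\left(D \right)} = \left(D^{2} + D^{2}\right) + D = 2 D^{2} + D = D + 2 D^{2}$)
$Y = 0$ ($Y = 0 \cdot 2 = 0$)
$Y \left(N{\left(-5 \right)} + Q\right) = 0 \left(- 5 \left(1 + 2 \left(-5\right)\right) + 51\right) = 0 \left(- 5 \left(1 - 10\right) + 51\right) = 0 \left(\left(-5\right) \left(-9\right) + 51\right) = 0 \left(45 + 51\right) = 0 \cdot 96 = 0$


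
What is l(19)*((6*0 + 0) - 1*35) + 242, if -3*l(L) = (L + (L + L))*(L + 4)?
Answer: 15537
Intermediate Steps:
l(L) = -L*(4 + L) (l(L) = -(L + (L + L))*(L + 4)/3 = -(L + 2*L)*(4 + L)/3 = -3*L*(4 + L)/3 = -L*(4 + L))
l(19)*((6*0 + 0) - 1*35) + 242 = (-1*19*(4 + 19))*((6*0 + 0) - 1*35) + 242 = (-1*19*23)*((0 + 0) - 35) + 242 = -437*(0 - 35) + 242 = -437*(-35) + 242 = 15295 + 242 = 15537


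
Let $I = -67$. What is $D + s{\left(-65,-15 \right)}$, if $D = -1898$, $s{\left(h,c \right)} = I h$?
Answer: $2457$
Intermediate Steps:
$s{\left(h,c \right)} = - 67 h$
$D + s{\left(-65,-15 \right)} = -1898 - -4355 = -1898 + 4355 = 2457$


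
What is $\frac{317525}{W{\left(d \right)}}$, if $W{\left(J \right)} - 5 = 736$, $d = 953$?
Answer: $\frac{24425}{57} \approx 428.51$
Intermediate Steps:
$W{\left(J \right)} = 741$ ($W{\left(J \right)} = 5 + 736 = 741$)
$\frac{317525}{W{\left(d \right)}} = \frac{317525}{741} = 317525 \cdot \frac{1}{741} = \frac{24425}{57}$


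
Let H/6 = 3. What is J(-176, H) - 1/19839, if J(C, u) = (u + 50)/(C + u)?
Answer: -674605/1567281 ≈ -0.43043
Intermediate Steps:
H = 18 (H = 6*3 = 18)
J(C, u) = (50 + u)/(C + u)
J(-176, H) - 1/19839 = (50 + 18)/(-176 + 18) - 1/19839 = 68/(-158) - 1*1/19839 = -1/158*68 - 1/19839 = -34/79 - 1/19839 = -674605/1567281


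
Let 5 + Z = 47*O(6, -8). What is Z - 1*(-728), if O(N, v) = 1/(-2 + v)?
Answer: 7183/10 ≈ 718.30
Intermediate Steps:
Z = -97/10 (Z = -5 + 47/(-2 - 8) = -5 + 47/(-10) = -5 + 47*(-⅒) = -5 - 47/10 = -97/10 ≈ -9.7000)
Z - 1*(-728) = -97/10 - 1*(-728) = -97/10 + 728 = 7183/10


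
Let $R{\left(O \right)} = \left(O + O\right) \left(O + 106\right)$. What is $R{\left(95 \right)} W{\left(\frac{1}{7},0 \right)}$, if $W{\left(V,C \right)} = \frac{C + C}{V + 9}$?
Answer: $0$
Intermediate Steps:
$R{\left(O \right)} = 2 O \left(106 + O\right)$
$W{\left(V,C \right)} = \frac{2 C}{9 + V}$
$R{\left(95 \right)} W{\left(\frac{1}{7},0 \right)} = 2 \cdot 95 \left(106 + 95\right) 2 \cdot 0 \frac{1}{9 + \frac{1}{7}} = 2 \cdot 95 \cdot 201 \cdot 2 \cdot 0 \frac{1}{9 + \frac{1}{7}} = 38190 \cdot 2 \cdot 0 \frac{1}{\frac{64}{7}} = 38190 \cdot 2 \cdot 0 \cdot \frac{7}{64} = 38190 \cdot 0 = 0$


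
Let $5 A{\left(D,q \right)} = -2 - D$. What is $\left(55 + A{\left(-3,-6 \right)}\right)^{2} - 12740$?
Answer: $- \frac{242324}{25} \approx -9693.0$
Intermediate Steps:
$A{\left(D,q \right)} = - \frac{2}{5} - \frac{D}{5}$ ($A{\left(D,q \right)} = \frac{-2 - D}{5} = - \frac{2}{5} - \frac{D}{5}$)
$\left(55 + A{\left(-3,-6 \right)}\right)^{2} - 12740 = \left(55 - - \frac{1}{5}\right)^{2} - 12740 = \left(55 + \left(- \frac{2}{5} + \frac{3}{5}\right)\right)^{2} - 12740 = \left(55 + \frac{1}{5}\right)^{2} - 12740 = \left(\frac{276}{5}\right)^{2} - 12740 = \frac{76176}{25} - 12740 = - \frac{242324}{25}$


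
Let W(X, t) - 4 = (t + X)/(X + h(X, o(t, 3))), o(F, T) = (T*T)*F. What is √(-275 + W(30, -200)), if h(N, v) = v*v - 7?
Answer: I*√2844890540787269/3240023 ≈ 16.462*I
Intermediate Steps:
o(F, T) = F*T² (o(F, T) = T²*F = F*T²)
h(N, v) = -7 + v² (h(N, v) = v² - 7 = -7 + v²)
W(X, t) = 4 + (X + t)/(-7 + X + 81*t²) (W(X, t) = 4 + (t + X)/(X + (-7 + (t*3²)²)) = 4 + (X + t)/(X + (-7 + (t*9)²)) = 4 + (X + t)/(X + (-7 + (9*t)²)) = 4 + (X + t)/(X + (-7 + 81*t²)) = 4 + (X + t)/(-7 + X + 81*t²))
√(-275 + W(30, -200)) = √(-275 + (-28 - 200 + 5*30 + 324*(-200)²)/(-7 + 30 + 81*(-200)²)) = √(-275 + (-28 - 200 + 150 + 324*40000)/(-7 + 30 + 81*40000)) = √(-275 + (-28 - 200 + 150 + 12960000)/(-7 + 30 + 3240000)) = √(-275 + 12959922/3240023) = √(-878046403/3240023) = I*√2844890540787269/3240023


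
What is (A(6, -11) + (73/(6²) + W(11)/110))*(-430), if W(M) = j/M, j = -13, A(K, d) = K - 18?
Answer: 9349447/2178 ≈ 4292.7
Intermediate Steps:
A(K, d) = -18 + K
W(M) = -13/M
(A(6, -11) + (73/(6²) + W(11)/110))*(-430) = ((-18 + 6) + (73/(6²) - 13/11/110))*(-430) = (-12 + (73/36 - 13*1/11*(1/110)))*(-430) = (-12 + (73*(1/36) - 13/11*1/110))*(-430) = (-12 + (73/36 - 13/1210))*(-430) = (-12 + 43931/21780)*(-430) = -217429/21780*(-430) = 9349447/2178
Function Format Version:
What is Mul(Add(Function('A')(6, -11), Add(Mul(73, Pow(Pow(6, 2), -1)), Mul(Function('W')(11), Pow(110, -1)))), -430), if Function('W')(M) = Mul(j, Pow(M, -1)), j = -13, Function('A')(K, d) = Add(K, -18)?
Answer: Rational(9349447, 2178) ≈ 4292.7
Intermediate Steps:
Function('A')(K, d) = Add(-18, K)
Function('W')(M) = Mul(-13, Pow(M, -1))
Mul(Add(Function('A')(6, -11), Add(Mul(73, Pow(Pow(6, 2), -1)), Mul(Function('W')(11), Pow(110, -1)))), -430) = Mul(Add(Add(-18, 6), Add(Mul(73, Pow(Pow(6, 2), -1)), Mul(Mul(-13, Pow(11, -1)), Pow(110, -1)))), -430) = Mul(Add(-12, Add(Mul(73, Pow(36, -1)), Mul(Mul(-13, Rational(1, 11)), Rational(1, 110)))), -430) = Mul(Add(-12, Add(Mul(73, Rational(1, 36)), Mul(Rational(-13, 11), Rational(1, 110)))), -430) = Mul(Add(-12, Add(Rational(73, 36), Rational(-13, 1210))), -430) = Mul(Add(-12, Rational(43931, 21780)), -430) = Mul(Rational(-217429, 21780), -430) = Rational(9349447, 2178)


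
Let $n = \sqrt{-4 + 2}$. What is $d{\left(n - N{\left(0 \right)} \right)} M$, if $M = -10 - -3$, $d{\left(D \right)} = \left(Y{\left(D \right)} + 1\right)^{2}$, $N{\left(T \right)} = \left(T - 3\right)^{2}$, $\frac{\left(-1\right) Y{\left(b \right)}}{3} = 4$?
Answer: $-847$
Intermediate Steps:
$Y{\left(b \right)} = -12$ ($Y{\left(b \right)} = \left(-3\right) 4 = -12$)
$N{\left(T \right)} = \left(-3 + T\right)^{2}$
$n = i \sqrt{2}$ ($n = \sqrt{-2} = i \sqrt{2} \approx 1.4142 i$)
$d{\left(D \right)} = 121$ ($d{\left(D \right)} = \left(-12 + 1\right)^{2} = \left(-11\right)^{2} = 121$)
$M = -7$ ($M = -10 + 3 = -7$)
$d{\left(n - N{\left(0 \right)} \right)} M = 121 \left(-7\right) = -847$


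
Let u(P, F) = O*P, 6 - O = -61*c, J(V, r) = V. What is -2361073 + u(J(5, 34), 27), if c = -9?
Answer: -2363788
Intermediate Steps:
O = -543 (O = 6 - (-61)*(-9) = 6 - 1*549 = 6 - 549 = -543)
u(P, F) = -543*P
-2361073 + u(J(5, 34), 27) = -2361073 - 543*5 = -2361073 - 2715 = -2363788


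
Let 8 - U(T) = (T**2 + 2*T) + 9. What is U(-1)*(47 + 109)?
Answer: 0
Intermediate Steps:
U(T) = -1 - T**2 - 2*T (U(T) = 8 - ((T**2 + 2*T) + 9) = 8 - (9 + T**2 + 2*T) = 8 + (-9 - T**2 - 2*T) = -1 - T**2 - 2*T)
U(-1)*(47 + 109) = (-1 - 1*(-1)**2 - 2*(-1))*(47 + 109) = (-1 - 1*1 + 2)*156 = (-1 - 1 + 2)*156 = 0*156 = 0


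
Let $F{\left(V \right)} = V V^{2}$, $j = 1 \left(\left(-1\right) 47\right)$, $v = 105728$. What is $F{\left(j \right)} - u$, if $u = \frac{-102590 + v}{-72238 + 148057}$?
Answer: $- \frac{2623919725}{25273} \approx -1.0382 \cdot 10^{5}$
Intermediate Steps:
$j = -47$ ($j = 1 \left(-47\right) = -47$)
$F{\left(V \right)} = V^{3}$
$u = \frac{1046}{25273}$ ($u = \frac{-102590 + 105728}{-72238 + 148057} = \frac{3138}{75819} = 3138 \cdot \frac{1}{75819} = \frac{1046}{25273} \approx 0.041388$)
$F{\left(j \right)} - u = \left(-47\right)^{3} - \frac{1046}{25273} = -103823 - \frac{1046}{25273} = - \frac{2623919725}{25273}$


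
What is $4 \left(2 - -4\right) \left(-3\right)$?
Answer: $-72$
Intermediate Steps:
$4 \left(2 - -4\right) \left(-3\right) = 4 \left(2 + 4\right) \left(-3\right) = 4 \cdot 6 \left(-3\right) = 24 \left(-3\right) = -72$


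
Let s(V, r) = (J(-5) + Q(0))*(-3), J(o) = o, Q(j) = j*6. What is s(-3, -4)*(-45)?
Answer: -675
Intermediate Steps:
Q(j) = 6*j
s(V, r) = 15 (s(V, r) = (-5 + 6*0)*(-3) = (-5 + 0)*(-3) = -5*(-3) = 15)
s(-3, -4)*(-45) = 15*(-45) = -675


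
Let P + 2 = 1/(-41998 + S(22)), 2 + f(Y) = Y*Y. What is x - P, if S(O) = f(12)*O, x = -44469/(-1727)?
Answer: 169360039/6103218 ≈ 27.749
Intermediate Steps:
f(Y) = -2 + Y² (f(Y) = -2 + Y*Y = -2 + Y²)
x = 44469/1727 (x = -44469*(-1/1727) = 44469/1727 ≈ 25.749)
S(O) = 142*O (S(O) = (-2 + 12²)*O = (-2 + 144)*O = 142*O)
P = -77749/38874 (P = -2 + 1/(-41998 + 142*22) = -2 + 1/(-41998 + 3124) = -2 + 1/(-38874) = -2 - 1/38874 = -77749/38874 ≈ -2.0000)
x - P = 44469/1727 - 1*(-77749/38874) = 44469/1727 + 77749/38874 = 169360039/6103218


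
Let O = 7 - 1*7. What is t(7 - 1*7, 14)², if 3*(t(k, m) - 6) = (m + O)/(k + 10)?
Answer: 9409/225 ≈ 41.818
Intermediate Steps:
O = 0 (O = 7 - 7 = 0)
t(k, m) = 6 + m/(3*(10 + k)) (t(k, m) = 6 + ((m + 0)/(k + 10))/3 = 6 + (m/(10 + k))/3 = 6 + m/(3*(10 + k)))
t(7 - 1*7, 14)² = ((180 + 14 + 18*(7 - 1*7))/(3*(10 + (7 - 1*7))))² = ((180 + 14 + 18*(7 - 7))/(3*(10 + (7 - 7))))² = ((180 + 14 + 18*0)/(3*(10 + 0)))² = ((⅓)*(180 + 14 + 0)/10)² = ((⅓)*(⅒)*194)² = (97/15)² = 9409/225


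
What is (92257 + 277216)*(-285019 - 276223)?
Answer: -207363765466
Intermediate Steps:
(92257 + 277216)*(-285019 - 276223) = 369473*(-561242) = -207363765466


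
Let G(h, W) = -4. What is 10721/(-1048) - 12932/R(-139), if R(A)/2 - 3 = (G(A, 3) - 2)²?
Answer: -7194487/40872 ≈ -176.02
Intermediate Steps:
R(A) = 78 (R(A) = 6 + 2*(-4 - 2)² = 6 + 2*(-6)² = 6 + 2*36 = 6 + 72 = 78)
10721/(-1048) - 12932/R(-139) = 10721/(-1048) - 12932/78 = 10721*(-1/1048) - 12932*1/78 = -10721/1048 - 6466/39 = -7194487/40872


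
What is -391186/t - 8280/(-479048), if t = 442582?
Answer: -11483268248/13251126371 ≈ -0.86659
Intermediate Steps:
-391186/t - 8280/(-479048) = -391186/442582 - 8280/(-479048) = -391186*1/442582 - 8280*(-1/479048) = -195593/221291 + 1035/59881 = -11483268248/13251126371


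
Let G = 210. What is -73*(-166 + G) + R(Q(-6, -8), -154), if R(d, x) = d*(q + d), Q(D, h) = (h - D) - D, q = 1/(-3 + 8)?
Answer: -15976/5 ≈ -3195.2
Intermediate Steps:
q = ⅕ (q = 1/5 = ⅕ ≈ 0.20000)
Q(D, h) = h - 2*D
R(d, x) = d*(⅕ + d)
-73*(-166 + G) + R(Q(-6, -8), -154) = -73*(-166 + 210) + (-8 - 2*(-6))*(⅕ + (-8 - 2*(-6))) = -73*44 + (-8 + 12)*(⅕ + (-8 + 12)) = -3212 + 4*(⅕ + 4) = -3212 + 4*(21/5) = -3212 + 84/5 = -15976/5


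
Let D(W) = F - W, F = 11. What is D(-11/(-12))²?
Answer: 14641/144 ≈ 101.67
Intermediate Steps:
D(W) = 11 - W
D(-11/(-12))² = (11 - (-11)/(-12))² = (11 - (-11)*(-1)/12)² = (11 - 1*11/12)² = (11 - 11/12)² = (121/12)² = 14641/144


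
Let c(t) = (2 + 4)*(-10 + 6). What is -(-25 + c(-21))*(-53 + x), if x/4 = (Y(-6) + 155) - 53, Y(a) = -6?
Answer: 16219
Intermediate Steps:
c(t) = -24 (c(t) = 6*(-4) = -24)
x = 384 (x = 4*((-6 + 155) - 53) = 4*(149 - 53) = 4*96 = 384)
-(-25 + c(-21))*(-53 + x) = -(-25 - 24)*(-53 + 384) = -(-49)*331 = -1*(-16219) = 16219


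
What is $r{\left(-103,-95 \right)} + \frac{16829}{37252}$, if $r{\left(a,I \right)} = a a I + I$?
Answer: $- \frac{37548136571}{37252} \approx -1.008 \cdot 10^{6}$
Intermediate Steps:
$r{\left(a,I \right)} = I + I a^{2}$ ($r{\left(a,I \right)} = a^{2} I + I = I a^{2} + I = I + I a^{2}$)
$r{\left(-103,-95 \right)} + \frac{16829}{37252} = - 95 \left(1 + \left(-103\right)^{2}\right) + \frac{16829}{37252} = - 95 \left(1 + 10609\right) + 16829 \cdot \frac{1}{37252} = \left(-95\right) 10610 + \frac{16829}{37252} = -1007950 + \frac{16829}{37252} = - \frac{37548136571}{37252}$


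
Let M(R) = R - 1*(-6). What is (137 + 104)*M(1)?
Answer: 1687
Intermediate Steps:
M(R) = 6 + R (M(R) = R + 6 = 6 + R)
(137 + 104)*M(1) = (137 + 104)*(6 + 1) = 241*7 = 1687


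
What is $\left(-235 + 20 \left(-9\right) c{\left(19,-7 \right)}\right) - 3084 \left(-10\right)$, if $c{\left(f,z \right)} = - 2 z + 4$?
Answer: $27365$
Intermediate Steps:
$c{\left(f,z \right)} = 4 - 2 z$
$\left(-235 + 20 \left(-9\right) c{\left(19,-7 \right)}\right) - 3084 \left(-10\right) = \left(-235 + 20 \left(-9\right) \left(4 - -14\right)\right) - 3084 \left(-10\right) = \left(-235 - 180 \left(4 + 14\right)\right) - -30840 = \left(-235 - 3240\right) + 30840 = -3475 + 30840 = 27365$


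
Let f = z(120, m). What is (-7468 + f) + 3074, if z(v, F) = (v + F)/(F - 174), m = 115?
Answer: -259481/59 ≈ -4398.0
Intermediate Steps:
z(v, F) = (F + v)/(-174 + F)
f = -235/59 (f = (115 + 120)/(-174 + 115) = 235/(-59) = -1/59*235 = -235/59 ≈ -3.9831)
(-7468 + f) + 3074 = (-7468 - 235/59) + 3074 = -440847/59 + 3074 = -259481/59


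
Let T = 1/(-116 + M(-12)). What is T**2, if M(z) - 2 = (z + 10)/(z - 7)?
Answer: 361/4682896 ≈ 7.7089e-5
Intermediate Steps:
M(z) = 2 + (10 + z)/(-7 + z) (M(z) = 2 + (z + 10)/(z - 7) = 2 + (10 + z)/(-7 + z))
T = -19/2164 (T = 1/(-116 + (-4 + 3*(-12))/(-7 - 12)) = 1/(-116 + (-4 - 36)/(-19)) = 1/(-116 - 1/19*(-40)) = 1/(-116 + 40/19) = 1/(-2164/19) = -19/2164 ≈ -0.0087800)
T**2 = (-19/2164)**2 = 361/4682896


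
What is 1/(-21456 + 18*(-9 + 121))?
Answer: -1/19440 ≈ -5.1440e-5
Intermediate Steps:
1/(-21456 + 18*(-9 + 121)) = 1/(-21456 + 18*112) = 1/(-21456 + 2016) = 1/(-19440) = -1/19440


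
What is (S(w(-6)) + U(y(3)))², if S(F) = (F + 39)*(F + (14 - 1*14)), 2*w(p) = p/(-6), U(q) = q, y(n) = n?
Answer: 8281/16 ≈ 517.56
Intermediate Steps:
w(p) = -p/12 (w(p) = (p/(-6))/2 = (p*(-⅙))/2 = (-p/6)/2 = -p/12)
S(F) = F*(39 + F) (S(F) = (39 + F)*(F + (14 - 14)) = (39 + F)*(F + 0) = (39 + F)*F = F*(39 + F))
(S(w(-6)) + U(y(3)))² = ((-1/12*(-6))*(39 - 1/12*(-6)) + 3)² = ((39 + ½)/2 + 3)² = ((½)*(79/2) + 3)² = (79/4 + 3)² = (91/4)² = 8281/16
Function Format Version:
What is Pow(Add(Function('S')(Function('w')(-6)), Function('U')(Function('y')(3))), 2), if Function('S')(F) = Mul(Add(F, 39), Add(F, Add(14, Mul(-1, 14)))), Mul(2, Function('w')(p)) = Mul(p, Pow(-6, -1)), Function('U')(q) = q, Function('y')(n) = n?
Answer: Rational(8281, 16) ≈ 517.56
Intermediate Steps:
Function('w')(p) = Mul(Rational(-1, 12), p) (Function('w')(p) = Mul(Rational(1, 2), Mul(p, Pow(-6, -1))) = Mul(Rational(1, 2), Mul(p, Rational(-1, 6))) = Mul(Rational(1, 2), Mul(Rational(-1, 6), p)) = Mul(Rational(-1, 12), p))
Function('S')(F) = Mul(F, Add(39, F)) (Function('S')(F) = Mul(Add(39, F), Add(F, Add(14, -14))) = Mul(Add(39, F), Add(F, 0)) = Mul(Add(39, F), F) = Mul(F, Add(39, F)))
Pow(Add(Function('S')(Function('w')(-6)), Function('U')(Function('y')(3))), 2) = Pow(Add(Mul(Mul(Rational(-1, 12), -6), Add(39, Mul(Rational(-1, 12), -6))), 3), 2) = Pow(Add(Mul(Rational(1, 2), Add(39, Rational(1, 2))), 3), 2) = Pow(Add(Mul(Rational(1, 2), Rational(79, 2)), 3), 2) = Pow(Add(Rational(79, 4), 3), 2) = Pow(Rational(91, 4), 2) = Rational(8281, 16)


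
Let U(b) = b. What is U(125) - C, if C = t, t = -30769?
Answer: 30894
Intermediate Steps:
C = -30769
U(125) - C = 125 - 1*(-30769) = 125 + 30769 = 30894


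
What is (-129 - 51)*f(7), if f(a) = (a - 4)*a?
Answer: -3780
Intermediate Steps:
f(a) = a*(-4 + a) (f(a) = (-4 + a)*a = a*(-4 + a))
(-129 - 51)*f(7) = (-129 - 51)*(7*(-4 + 7)) = -1260*3 = -180*21 = -3780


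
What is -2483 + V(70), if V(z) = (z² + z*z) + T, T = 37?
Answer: 7354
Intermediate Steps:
V(z) = 37 + 2*z² (V(z) = (z² + z*z) + 37 = (z² + z²) + 37 = 2*z² + 37 = 37 + 2*z²)
-2483 + V(70) = -2483 + (37 + 2*70²) = -2483 + (37 + 2*4900) = -2483 + (37 + 9800) = -2483 + 9837 = 7354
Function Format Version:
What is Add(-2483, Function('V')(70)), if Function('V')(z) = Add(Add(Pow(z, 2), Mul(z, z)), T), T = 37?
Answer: 7354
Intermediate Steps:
Function('V')(z) = Add(37, Mul(2, Pow(z, 2))) (Function('V')(z) = Add(Add(Pow(z, 2), Mul(z, z)), 37) = Add(Add(Pow(z, 2), Pow(z, 2)), 37) = Add(Mul(2, Pow(z, 2)), 37) = Add(37, Mul(2, Pow(z, 2))))
Add(-2483, Function('V')(70)) = Add(-2483, Add(37, Mul(2, Pow(70, 2)))) = Add(-2483, Add(37, Mul(2, 4900))) = Add(-2483, Add(37, 9800)) = Add(-2483, 9837) = 7354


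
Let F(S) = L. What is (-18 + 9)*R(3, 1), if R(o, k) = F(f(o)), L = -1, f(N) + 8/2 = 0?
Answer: 9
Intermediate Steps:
f(N) = -4 (f(N) = -4 + 0 = -4)
F(S) = -1
R(o, k) = -1
(-18 + 9)*R(3, 1) = (-18 + 9)*(-1) = -9*(-1) = 9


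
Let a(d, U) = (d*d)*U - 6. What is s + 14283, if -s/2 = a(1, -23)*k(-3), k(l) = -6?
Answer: 13935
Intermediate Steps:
a(d, U) = -6 + U*d² (a(d, U) = d²*U - 6 = U*d² - 6 = -6 + U*d²)
s = -348 (s = -2*(-6 - 23*1²)*(-6) = -2*(-6 - 23*1)*(-6) = -2*(-6 - 23)*(-6) = -(-58)*(-6) = -2*174 = -348)
s + 14283 = -348 + 14283 = 13935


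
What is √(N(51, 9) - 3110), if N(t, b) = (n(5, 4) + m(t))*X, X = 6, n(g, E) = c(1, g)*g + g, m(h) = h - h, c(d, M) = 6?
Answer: 10*I*√29 ≈ 53.852*I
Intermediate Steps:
m(h) = 0
n(g, E) = 7*g (n(g, E) = 6*g + g = 7*g)
N(t, b) = 210 (N(t, b) = (7*5 + 0)*6 = (35 + 0)*6 = 35*6 = 210)
√(N(51, 9) - 3110) = √(210 - 3110) = √(-2900) = 10*I*√29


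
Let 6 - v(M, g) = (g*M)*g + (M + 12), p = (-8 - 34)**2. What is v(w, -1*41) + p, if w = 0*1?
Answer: 1758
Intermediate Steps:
p = 1764 (p = (-42)**2 = 1764)
w = 0
v(M, g) = -6 - M - M*g**2 (v(M, g) = 6 - ((g*M)*g + (M + 12)) = 6 - ((M*g)*g + (12 + M)) = 6 - (M*g**2 + (12 + M)) = 6 - (12 + M + M*g**2) = 6 + (-12 - M - M*g**2) = -6 - M - M*g**2)
v(w, -1*41) + p = (-6 - 1*0 - 1*0*(-1*41)**2) + 1764 = (-6 + 0 - 1*0*(-41)**2) + 1764 = (-6 + 0 - 1*0*1681) + 1764 = (-6 + 0 + 0) + 1764 = -6 + 1764 = 1758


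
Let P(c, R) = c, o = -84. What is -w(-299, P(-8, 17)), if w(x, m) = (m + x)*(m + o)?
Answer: -28244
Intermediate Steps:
w(x, m) = (-84 + m)*(m + x) (w(x, m) = (m + x)*(m - 84) = (m + x)*(-84 + m) = (-84 + m)*(m + x))
-w(-299, P(-8, 17)) = -((-8)**2 - 84*(-8) - 84*(-299) - 8*(-299)) = -(64 + 672 + 25116 + 2392) = -1*28244 = -28244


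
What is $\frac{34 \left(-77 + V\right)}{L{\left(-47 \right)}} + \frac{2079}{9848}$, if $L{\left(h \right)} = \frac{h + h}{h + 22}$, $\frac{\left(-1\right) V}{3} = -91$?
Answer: $\frac{820436113}{462856} \approx 1772.6$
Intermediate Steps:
$V = 273$ ($V = \left(-3\right) \left(-91\right) = 273$)
$L{\left(h \right)} = \frac{2 h}{22 + h}$
$\frac{34 \left(-77 + V\right)}{L{\left(-47 \right)}} + \frac{2079}{9848} = \frac{34 \left(-77 + 273\right)}{2 \left(-47\right) \frac{1}{22 - 47}} + \frac{2079}{9848} = \frac{34 \cdot 196}{2 \left(-47\right) \frac{1}{-25}} + 2079 \cdot \frac{1}{9848} = \frac{6664}{2 \left(-47\right) \left(- \frac{1}{25}\right)} + \frac{2079}{9848} = \frac{6664}{\frac{94}{25}} + \frac{2079}{9848} = 6664 \cdot \frac{25}{94} + \frac{2079}{9848} = \frac{83300}{47} + \frac{2079}{9848} = \frac{820436113}{462856}$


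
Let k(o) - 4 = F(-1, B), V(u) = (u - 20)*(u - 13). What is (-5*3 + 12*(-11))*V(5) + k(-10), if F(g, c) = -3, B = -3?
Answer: -17639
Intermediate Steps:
V(u) = (-20 + u)*(-13 + u)
k(o) = 1 (k(o) = 4 - 3 = 1)
(-5*3 + 12*(-11))*V(5) + k(-10) = (-5*3 + 12*(-11))*(260 + 5² - 33*5) + 1 = (-15 - 132)*(260 + 25 - 165) + 1 = -147*120 + 1 = -17640 + 1 = -17639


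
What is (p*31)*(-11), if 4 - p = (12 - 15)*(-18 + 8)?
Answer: 8866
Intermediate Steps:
p = -26 (p = 4 - (12 - 15)*(-18 + 8) = 4 - (-3)*(-10) = 4 - 1*30 = 4 - 30 = -26)
(p*31)*(-11) = -26*31*(-11) = -806*(-11) = 8866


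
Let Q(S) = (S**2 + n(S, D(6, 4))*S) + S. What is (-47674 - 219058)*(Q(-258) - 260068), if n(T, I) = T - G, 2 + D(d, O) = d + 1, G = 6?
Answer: 33514875800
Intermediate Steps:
D(d, O) = -1 + d (D(d, O) = -2 + (d + 1) = -2 + (1 + d) = -1 + d)
n(T, I) = -6 + T (n(T, I) = T - 1*6 = T - 6 = -6 + T)
Q(S) = S + S**2 + S*(-6 + S) (Q(S) = (S**2 + (-6 + S)*S) + S = (S**2 + S*(-6 + S)) + S = S + S**2 + S*(-6 + S))
(-47674 - 219058)*(Q(-258) - 260068) = (-47674 - 219058)*(-258*(-5 + 2*(-258)) - 260068) = -266732*(-258*(-5 - 516) - 260068) = -266732*(-258*(-521) - 260068) = -266732*(134418 - 260068) = -266732*(-125650) = 33514875800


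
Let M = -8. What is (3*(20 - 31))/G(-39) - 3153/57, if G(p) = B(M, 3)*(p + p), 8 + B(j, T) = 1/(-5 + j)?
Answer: -220919/3990 ≈ -55.368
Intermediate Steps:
B(j, T) = -8 + 1/(-5 + j)
G(p) = -210*p/13 (G(p) = ((41 - 8*(-8))/(-5 - 8))*(p + p) = ((41 + 64)/(-13))*(2*p) = (-1/13*105)*(2*p) = -210*p/13)
(3*(20 - 31))/G(-39) - 3153/57 = (3*(20 - 31))/((-210/13*(-39))) - 3153/57 = (3*(-11))/630 - 3153*1/57 = -33*1/630 - 1051/19 = -11/210 - 1051/19 = -220919/3990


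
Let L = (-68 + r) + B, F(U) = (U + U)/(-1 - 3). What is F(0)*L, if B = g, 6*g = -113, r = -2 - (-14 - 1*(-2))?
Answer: 0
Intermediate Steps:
r = 10 (r = -2 - (-14 + 2) = -2 - 1*(-12) = -2 + 12 = 10)
g = -113/6 (g = (1/6)*(-113) = -113/6 ≈ -18.833)
B = -113/6 ≈ -18.833
F(U) = -U/2 (F(U) = (2*U)/(-4) = (2*U)*(-1/4) = -U/2)
L = -461/6 (L = (-68 + 10) - 113/6 = -58 - 113/6 = -461/6 ≈ -76.833)
F(0)*L = -1/2*0*(-461/6) = 0*(-461/6) = 0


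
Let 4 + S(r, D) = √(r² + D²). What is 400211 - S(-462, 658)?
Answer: 400215 - 14*√3298 ≈ 3.9941e+5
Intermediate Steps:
S(r, D) = -4 + √(D² + r²) (S(r, D) = -4 + √(r² + D²) = -4 + √(D² + r²))
400211 - S(-462, 658) = 400211 - (-4 + √(658² + (-462)²)) = 400211 - (-4 + √(432964 + 213444)) = 400211 - (-4 + √646408) = 400211 - (-4 + 14*√3298) = 400211 + (4 - 14*√3298) = 400215 - 14*√3298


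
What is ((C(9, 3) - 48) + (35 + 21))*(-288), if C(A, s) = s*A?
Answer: -10080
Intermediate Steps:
C(A, s) = A*s
((C(9, 3) - 48) + (35 + 21))*(-288) = ((9*3 - 48) + (35 + 21))*(-288) = ((27 - 48) + 56)*(-288) = (-21 + 56)*(-288) = 35*(-288) = -10080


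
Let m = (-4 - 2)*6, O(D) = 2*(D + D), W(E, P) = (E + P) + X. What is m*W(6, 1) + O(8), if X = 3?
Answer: -328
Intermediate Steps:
W(E, P) = 3 + E + P (W(E, P) = (E + P) + 3 = 3 + E + P)
O(D) = 4*D (O(D) = 2*(2*D) = 4*D)
m = -36 (m = -6*6 = -36)
m*W(6, 1) + O(8) = -36*(3 + 6 + 1) + 4*8 = -36*10 + 32 = -360 + 32 = -328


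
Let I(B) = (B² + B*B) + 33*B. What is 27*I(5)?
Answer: 5805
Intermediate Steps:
I(B) = 2*B² + 33*B (I(B) = (B² + B²) + 33*B = 2*B² + 33*B)
27*I(5) = 27*(5*(33 + 2*5)) = 27*(5*(33 + 10)) = 27*(5*43) = 27*215 = 5805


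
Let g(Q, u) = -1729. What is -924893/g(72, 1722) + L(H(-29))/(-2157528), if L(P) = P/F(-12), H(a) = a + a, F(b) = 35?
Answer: 4988706368423/9325914780 ≈ 534.93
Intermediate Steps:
H(a) = 2*a
L(P) = P/35
-924893/g(72, 1722) + L(H(-29))/(-2157528) = -924893/(-1729) + ((2*(-29))/35)/(-2157528) = -924893*(-1/1729) + ((1/35)*(-58))*(-1/2157528) = 924893/1729 - 58/35*(-1/2157528) = 924893/1729 + 29/37756740 = 4988706368423/9325914780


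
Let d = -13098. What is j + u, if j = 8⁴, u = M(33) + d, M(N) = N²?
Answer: -7913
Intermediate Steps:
u = -12009 (u = 33² - 13098 = 1089 - 13098 = -12009)
j = 4096
j + u = 4096 - 12009 = -7913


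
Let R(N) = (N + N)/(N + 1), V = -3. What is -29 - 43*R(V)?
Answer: -158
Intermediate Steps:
R(N) = 2*N/(1 + N) (R(N) = (2*N)/(1 + N) = 2*N/(1 + N))
-29 - 43*R(V) = -29 - 86*(-3)/(1 - 3) = -29 - 86*(-3)/(-2) = -29 - 86*(-3)*(-1)/2 = -29 - 43*3 = -29 - 129 = -158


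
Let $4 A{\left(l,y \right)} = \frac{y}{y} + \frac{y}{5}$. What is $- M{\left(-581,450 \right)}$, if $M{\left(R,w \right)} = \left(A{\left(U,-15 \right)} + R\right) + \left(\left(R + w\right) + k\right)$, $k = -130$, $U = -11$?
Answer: $\frac{1685}{2} \approx 842.5$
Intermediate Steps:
$A{\left(l,y \right)} = \frac{1}{4} + \frac{y}{20}$ ($A{\left(l,y \right)} = \frac{\frac{y}{y} + \frac{y}{5}}{4} = \frac{1 + y \frac{1}{5}}{4} = \frac{1 + \frac{y}{5}}{4} = \frac{1}{4} + \frac{y}{20}$)
$M{\left(R,w \right)} = - \frac{261}{2} + w + 2 R$ ($M{\left(R,w \right)} = \left(\left(\frac{1}{4} + \frac{1}{20} \left(-15\right)\right) + R\right) - \left(130 - R - w\right) = \left(\left(\frac{1}{4} - \frac{3}{4}\right) + R\right) + \left(-130 + R + w\right) = \left(- \frac{1}{2} + R\right) + \left(-130 + R + w\right) = - \frac{261}{2} + w + 2 R$)
$- M{\left(-581,450 \right)} = - (- \frac{261}{2} + 450 + 2 \left(-581\right)) = - (- \frac{261}{2} + 450 - 1162) = \left(-1\right) \left(- \frac{1685}{2}\right) = \frac{1685}{2}$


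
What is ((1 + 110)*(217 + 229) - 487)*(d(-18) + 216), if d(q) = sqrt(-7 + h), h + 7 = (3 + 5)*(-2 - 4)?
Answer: 10588104 + 49019*I*sqrt(62) ≈ 1.0588e+7 + 3.8598e+5*I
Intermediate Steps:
h = -55 (h = -7 + (3 + 5)*(-2 - 4) = -7 + 8*(-6) = -7 - 48 = -55)
d(q) = I*sqrt(62) (d(q) = sqrt(-7 - 55) = sqrt(-62) = I*sqrt(62))
((1 + 110)*(217 + 229) - 487)*(d(-18) + 216) = ((1 + 110)*(217 + 229) - 487)*(I*sqrt(62) + 216) = (111*446 - 487)*(216 + I*sqrt(62)) = (49506 - 487)*(216 + I*sqrt(62)) = 49019*(216 + I*sqrt(62)) = 10588104 + 49019*I*sqrt(62)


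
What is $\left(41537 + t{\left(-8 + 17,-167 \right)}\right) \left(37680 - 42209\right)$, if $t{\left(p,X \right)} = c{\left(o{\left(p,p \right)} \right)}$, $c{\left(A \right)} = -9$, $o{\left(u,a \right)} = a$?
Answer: $-188080312$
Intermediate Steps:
$t{\left(p,X \right)} = -9$
$\left(41537 + t{\left(-8 + 17,-167 \right)}\right) \left(37680 - 42209\right) = \left(41537 - 9\right) \left(37680 - 42209\right) = 41528 \left(-4529\right) = -188080312$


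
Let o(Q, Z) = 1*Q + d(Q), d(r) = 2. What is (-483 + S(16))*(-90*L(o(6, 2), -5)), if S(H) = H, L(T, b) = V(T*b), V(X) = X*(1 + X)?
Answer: 65566800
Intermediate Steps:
o(Q, Z) = 2 + Q (o(Q, Z) = 1*Q + 2 = Q + 2 = 2 + Q)
L(T, b) = T*b*(1 + T*b) (L(T, b) = (T*b)*(1 + T*b) = T*b*(1 + T*b))
(-483 + S(16))*(-90*L(o(6, 2), -5)) = (-483 + 16)*(-90*(2 + 6)*(-5)*(1 + (2 + 6)*(-5))) = -(-42030)*8*(-5)*(1 + 8*(-5)) = -(-42030)*8*(-5)*(1 - 40) = -(-42030)*8*(-5)*(-39) = -(-42030)*1560 = -467*(-140400) = 65566800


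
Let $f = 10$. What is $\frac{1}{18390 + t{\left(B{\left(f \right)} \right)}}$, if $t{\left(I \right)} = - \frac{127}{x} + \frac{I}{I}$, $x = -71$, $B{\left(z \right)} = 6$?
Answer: $\frac{71}{1305888} \approx 5.4369 \cdot 10^{-5}$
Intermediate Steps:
$t{\left(I \right)} = \frac{198}{71}$ ($t{\left(I \right)} = - \frac{127}{-71} + \frac{I}{I} = \left(-127\right) \left(- \frac{1}{71}\right) + 1 = \frac{127}{71} + 1 = \frac{198}{71}$)
$\frac{1}{18390 + t{\left(B{\left(f \right)} \right)}} = \frac{1}{18390 + \frac{198}{71}} = \frac{1}{\frac{1305888}{71}} = \frac{71}{1305888}$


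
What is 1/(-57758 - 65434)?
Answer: -1/123192 ≈ -8.1174e-6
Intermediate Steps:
1/(-57758 - 65434) = 1/(-123192) = -1/123192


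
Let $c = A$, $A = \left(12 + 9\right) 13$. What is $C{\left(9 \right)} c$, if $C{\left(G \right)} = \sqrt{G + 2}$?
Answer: $273 \sqrt{11} \approx 905.44$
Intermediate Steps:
$C{\left(G \right)} = \sqrt{2 + G}$
$A = 273$ ($A = 21 \cdot 13 = 273$)
$c = 273$
$C{\left(9 \right)} c = \sqrt{2 + 9} \cdot 273 = \sqrt{11} \cdot 273 = 273 \sqrt{11}$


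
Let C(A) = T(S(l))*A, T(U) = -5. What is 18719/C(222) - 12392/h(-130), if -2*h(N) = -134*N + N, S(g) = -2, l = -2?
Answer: -29614127/1919190 ≈ -15.431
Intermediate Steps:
h(N) = 133*N/2 (h(N) = -(-134*N + N)/2 = -(-133)*N/2 = 133*N/2)
C(A) = -5*A
18719/C(222) - 12392/h(-130) = 18719/((-5*222)) - 12392/((133/2)*(-130)) = 18719/(-1110) - 12392/(-8645) = 18719*(-1/1110) - 12392*(-1/8645) = -18719/1110 + 12392/8645 = -29614127/1919190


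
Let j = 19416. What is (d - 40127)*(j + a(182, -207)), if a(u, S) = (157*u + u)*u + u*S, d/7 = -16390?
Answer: -807630977238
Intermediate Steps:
d = -114730 (d = 7*(-16390) = -114730)
a(u, S) = 158*u² + S*u (a(u, S) = (158*u)*u + S*u = 158*u² + S*u)
(d - 40127)*(j + a(182, -207)) = (-114730 - 40127)*(19416 + 182*(-207 + 158*182)) = -154857*(19416 + 182*(-207 + 28756)) = -154857*(19416 + 182*28549) = -154857*(19416 + 5195918) = -154857*5215334 = -807630977238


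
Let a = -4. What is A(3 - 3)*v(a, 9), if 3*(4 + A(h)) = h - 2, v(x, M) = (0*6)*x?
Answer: 0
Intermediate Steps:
v(x, M) = 0 (v(x, M) = 0*x = 0)
A(h) = -14/3 + h/3 (A(h) = -4 + (h - 2)/3 = -4 + (-2 + h)/3 = -4 + (-2/3 + h/3) = -14/3 + h/3)
A(3 - 3)*v(a, 9) = (-14/3 + (3 - 3)/3)*0 = (-14/3 + (1/3)*0)*0 = (-14/3 + 0)*0 = -14/3*0 = 0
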